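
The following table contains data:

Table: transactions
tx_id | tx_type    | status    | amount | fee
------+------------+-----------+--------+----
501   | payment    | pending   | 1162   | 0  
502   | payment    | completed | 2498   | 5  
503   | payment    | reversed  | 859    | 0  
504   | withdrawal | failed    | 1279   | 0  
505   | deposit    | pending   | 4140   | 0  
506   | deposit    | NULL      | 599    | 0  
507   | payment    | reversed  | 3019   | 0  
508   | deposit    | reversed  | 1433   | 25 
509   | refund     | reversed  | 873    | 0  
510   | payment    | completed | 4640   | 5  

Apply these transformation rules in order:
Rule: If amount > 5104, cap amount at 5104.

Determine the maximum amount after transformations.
4640

Step 1: Original maximum amount = 4640
Step 2: Check cap of 5104 against maximum
Step 3: No records exceed the cap (max 4640 <= cap 5104), so no capping applies
Step 4: Maximum after transformation = 4640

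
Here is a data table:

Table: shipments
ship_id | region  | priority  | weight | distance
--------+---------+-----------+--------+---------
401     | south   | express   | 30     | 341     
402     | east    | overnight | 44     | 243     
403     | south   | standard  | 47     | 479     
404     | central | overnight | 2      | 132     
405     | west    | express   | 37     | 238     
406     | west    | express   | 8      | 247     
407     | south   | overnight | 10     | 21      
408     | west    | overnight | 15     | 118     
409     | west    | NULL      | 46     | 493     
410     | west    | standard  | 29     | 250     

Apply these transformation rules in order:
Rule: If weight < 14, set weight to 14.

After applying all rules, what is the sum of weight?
290

Step 1: 3 records have weight < 14
Step 2: These records originally summed to 20
Step 3: After setting to minimum: 3 × 14 = 42
Step 4: Unaffected records sum: 248
Step 5: Final sum = 42 + 248 = 290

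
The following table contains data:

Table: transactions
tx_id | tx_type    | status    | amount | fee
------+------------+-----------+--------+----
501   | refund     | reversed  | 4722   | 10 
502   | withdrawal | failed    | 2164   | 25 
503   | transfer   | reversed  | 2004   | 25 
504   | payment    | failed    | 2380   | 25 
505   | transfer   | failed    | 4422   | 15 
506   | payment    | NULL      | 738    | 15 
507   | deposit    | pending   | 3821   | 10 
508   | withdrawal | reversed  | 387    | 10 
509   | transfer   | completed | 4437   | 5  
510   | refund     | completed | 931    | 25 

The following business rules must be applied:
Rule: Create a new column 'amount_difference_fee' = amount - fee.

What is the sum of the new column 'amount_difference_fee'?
25841

Step 1: For each record, compute amount - fee
Example calculations:
  4722 - 10 = 4712
  2164 - 25 = 2139
  2004 - 25 = 1979
  ...
Step 2: Sum all derived values
Step 3: Total = 25841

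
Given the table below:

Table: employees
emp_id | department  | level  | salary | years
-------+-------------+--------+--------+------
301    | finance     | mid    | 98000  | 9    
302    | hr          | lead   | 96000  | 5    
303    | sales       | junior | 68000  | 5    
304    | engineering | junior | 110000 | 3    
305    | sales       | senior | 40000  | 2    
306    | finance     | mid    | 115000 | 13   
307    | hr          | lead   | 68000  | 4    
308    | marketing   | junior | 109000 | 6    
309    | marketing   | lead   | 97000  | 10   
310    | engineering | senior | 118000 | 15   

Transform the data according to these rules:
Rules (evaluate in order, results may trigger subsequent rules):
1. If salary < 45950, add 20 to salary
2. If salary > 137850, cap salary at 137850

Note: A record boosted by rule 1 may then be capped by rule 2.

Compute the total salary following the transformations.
919020

Step 1: Apply rule 1 to records with salary < 45950
  - 1 records get bonus of 20
  - Of these, 0 records then exceed 137850 and get capped
Step 2: Apply rule 2 to records with salary > 137850
  - 0 records (original) are capped
Step 3: Calculate final sum = 919020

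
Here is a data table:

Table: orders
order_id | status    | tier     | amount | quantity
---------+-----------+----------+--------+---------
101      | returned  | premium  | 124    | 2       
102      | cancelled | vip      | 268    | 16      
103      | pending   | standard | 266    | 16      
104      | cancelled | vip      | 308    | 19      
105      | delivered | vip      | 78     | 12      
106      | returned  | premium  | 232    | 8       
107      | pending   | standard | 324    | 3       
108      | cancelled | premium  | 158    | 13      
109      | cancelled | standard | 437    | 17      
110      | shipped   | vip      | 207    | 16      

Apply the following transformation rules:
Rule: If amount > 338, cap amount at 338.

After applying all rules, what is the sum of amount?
2303

Step 1: 1 records have amount > 338
Step 2: These records originally summed to 437
Step 3: After capping: 1 × 338 = 338
Step 4: Unaffected records sum: 1965
Step 5: Final sum = 338 + 1965 = 2303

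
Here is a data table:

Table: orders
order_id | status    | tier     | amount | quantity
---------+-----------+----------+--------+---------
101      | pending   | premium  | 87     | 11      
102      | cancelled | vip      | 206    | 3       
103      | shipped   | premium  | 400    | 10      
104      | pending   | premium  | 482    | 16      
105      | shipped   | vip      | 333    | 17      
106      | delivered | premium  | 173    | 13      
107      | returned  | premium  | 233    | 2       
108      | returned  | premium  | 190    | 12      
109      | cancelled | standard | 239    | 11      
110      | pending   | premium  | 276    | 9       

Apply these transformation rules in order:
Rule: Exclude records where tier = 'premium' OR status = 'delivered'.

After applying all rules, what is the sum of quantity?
31

Step 1: Find records where tier = 'premium' OR status = 'delivered'
Step 2: 7 records match, summing to 73
Step 3: Original sum: 104
Step 4: Remaining sum = 104 - 73 = 31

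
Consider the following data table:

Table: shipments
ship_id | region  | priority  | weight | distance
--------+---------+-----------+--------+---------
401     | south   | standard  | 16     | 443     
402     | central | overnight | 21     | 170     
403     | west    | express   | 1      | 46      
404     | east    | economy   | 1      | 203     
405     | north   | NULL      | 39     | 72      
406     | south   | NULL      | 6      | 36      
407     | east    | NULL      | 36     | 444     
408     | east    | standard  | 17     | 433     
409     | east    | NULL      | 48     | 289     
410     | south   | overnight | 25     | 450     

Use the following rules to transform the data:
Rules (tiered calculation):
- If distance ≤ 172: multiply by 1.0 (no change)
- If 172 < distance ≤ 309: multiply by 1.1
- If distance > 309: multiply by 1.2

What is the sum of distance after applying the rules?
2989.2

Step 1: Tier 1 (distance ≤ 172): 4 records, sum = 324 × 1.0 = 324.0
Step 2: Tier 2 (172 < distance ≤ 309): 2 records, sum = 492 × 1.1 = 541.2
Step 3: Tier 3 (distance > 309): 4 records, sum = 1770 × 1.2 = 2124.0
Step 4: Final sum = 324.0 + 541.2 + 2124.0 = 2989.2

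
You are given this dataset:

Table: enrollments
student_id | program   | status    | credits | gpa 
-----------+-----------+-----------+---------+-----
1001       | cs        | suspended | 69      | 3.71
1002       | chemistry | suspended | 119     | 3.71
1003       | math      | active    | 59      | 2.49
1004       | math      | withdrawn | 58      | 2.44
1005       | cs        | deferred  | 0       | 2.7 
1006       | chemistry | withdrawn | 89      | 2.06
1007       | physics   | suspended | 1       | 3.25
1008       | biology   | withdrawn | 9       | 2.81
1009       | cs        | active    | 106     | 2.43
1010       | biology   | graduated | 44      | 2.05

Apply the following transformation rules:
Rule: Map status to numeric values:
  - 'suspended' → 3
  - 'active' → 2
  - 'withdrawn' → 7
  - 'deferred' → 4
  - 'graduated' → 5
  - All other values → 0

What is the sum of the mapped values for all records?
43

Step 1: Apply mapping to each record
Step 2: Count by status:
  'suspended': 3 records × 3 = 9
  'active': 2 records × 2 = 4
  'withdrawn': 3 records × 7 = 21
  'deferred': 1 records × 4 = 4
  'graduated': 1 records × 5 = 5
Step 3: Sum all mapped values = 43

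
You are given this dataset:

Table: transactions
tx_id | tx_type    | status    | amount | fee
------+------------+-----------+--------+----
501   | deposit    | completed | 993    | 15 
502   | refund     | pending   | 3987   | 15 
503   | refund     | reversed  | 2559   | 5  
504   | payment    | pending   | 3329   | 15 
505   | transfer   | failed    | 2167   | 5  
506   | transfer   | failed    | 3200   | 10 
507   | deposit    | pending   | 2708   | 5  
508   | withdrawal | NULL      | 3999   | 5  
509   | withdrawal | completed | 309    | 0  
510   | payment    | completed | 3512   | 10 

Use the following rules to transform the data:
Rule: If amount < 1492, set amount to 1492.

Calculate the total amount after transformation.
28445

Step 1: 2 records have amount < 1492
Step 2: These records originally summed to 1302
Step 3: After setting to minimum: 2 × 1492 = 2984
Step 4: Unaffected records sum: 25461
Step 5: Final sum = 2984 + 25461 = 28445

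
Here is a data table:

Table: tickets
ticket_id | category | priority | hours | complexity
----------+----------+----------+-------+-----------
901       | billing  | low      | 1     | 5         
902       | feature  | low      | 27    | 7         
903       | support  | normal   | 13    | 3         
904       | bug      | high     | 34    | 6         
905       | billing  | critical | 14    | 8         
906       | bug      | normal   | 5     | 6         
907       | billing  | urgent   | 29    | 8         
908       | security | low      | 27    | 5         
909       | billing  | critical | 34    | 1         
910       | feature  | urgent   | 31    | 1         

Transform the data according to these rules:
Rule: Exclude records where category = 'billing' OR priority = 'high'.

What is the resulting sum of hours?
103

Step 1: Find records where category = 'billing' OR priority = 'high'
Step 2: 5 records match, summing to 112
Step 3: Original sum: 215
Step 4: Remaining sum = 215 - 112 = 103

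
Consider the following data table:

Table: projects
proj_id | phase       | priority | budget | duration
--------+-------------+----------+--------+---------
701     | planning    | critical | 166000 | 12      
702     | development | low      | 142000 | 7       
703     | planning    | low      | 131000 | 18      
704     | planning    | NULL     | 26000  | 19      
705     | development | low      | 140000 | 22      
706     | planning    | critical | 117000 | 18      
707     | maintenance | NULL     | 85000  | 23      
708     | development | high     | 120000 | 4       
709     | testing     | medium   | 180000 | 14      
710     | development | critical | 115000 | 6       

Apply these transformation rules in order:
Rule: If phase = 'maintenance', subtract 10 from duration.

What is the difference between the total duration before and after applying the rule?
10

Step 1: Original sum of duration = 143
Step 2: 1 records have phase = 'maintenance'
Step 3: Each affected record changes by -10
Step 4: Total change = 1 × -10 = -10
Step 5: New sum = 143 + -10 = 133
Step 6: Difference = |133 - 143| = 10
        (Sum decreased by 10)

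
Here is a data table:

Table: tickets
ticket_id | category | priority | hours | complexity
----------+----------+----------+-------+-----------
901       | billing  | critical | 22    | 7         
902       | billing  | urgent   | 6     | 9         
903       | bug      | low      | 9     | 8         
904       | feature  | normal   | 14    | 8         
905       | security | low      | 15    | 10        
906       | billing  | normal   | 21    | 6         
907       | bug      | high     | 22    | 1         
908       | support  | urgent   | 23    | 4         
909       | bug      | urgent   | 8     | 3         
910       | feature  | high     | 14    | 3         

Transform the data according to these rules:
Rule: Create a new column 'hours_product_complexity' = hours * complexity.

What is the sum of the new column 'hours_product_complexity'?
848

Step 1: For each record, compute hours * complexity
Example calculations:
  22 * 7 = 154
  6 * 9 = 54
  9 * 8 = 72
  ...
Step 2: Sum all derived values
Step 3: Total = 848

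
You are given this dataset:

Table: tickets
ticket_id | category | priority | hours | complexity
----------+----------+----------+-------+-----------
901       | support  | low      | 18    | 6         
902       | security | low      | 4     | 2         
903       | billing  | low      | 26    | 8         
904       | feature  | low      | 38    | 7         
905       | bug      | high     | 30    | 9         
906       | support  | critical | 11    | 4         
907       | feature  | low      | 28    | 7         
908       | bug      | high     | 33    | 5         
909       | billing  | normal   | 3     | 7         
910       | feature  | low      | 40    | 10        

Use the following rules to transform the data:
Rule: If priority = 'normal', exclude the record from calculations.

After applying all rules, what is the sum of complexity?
58

Step 1: Identify records where priority = 'normal'
Step 2: The excluded records sum to 7
Step 3: Original total complexity = 65
Step 4: Remaining total = 65 - 7 = 58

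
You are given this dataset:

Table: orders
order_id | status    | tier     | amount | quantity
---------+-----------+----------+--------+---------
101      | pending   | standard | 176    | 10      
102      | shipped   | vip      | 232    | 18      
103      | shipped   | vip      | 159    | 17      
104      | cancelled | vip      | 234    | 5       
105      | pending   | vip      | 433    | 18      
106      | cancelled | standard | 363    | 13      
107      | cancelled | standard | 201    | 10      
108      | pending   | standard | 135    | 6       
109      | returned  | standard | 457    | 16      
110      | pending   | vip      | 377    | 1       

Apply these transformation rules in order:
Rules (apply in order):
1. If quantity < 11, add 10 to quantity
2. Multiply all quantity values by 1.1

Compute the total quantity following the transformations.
180.4

Step 1: Apply Rule 1 - Add 10 to records with quantity < 11
  - 5 records affected: 32 + (5 × 10) = 82
  - Unaffected records: 82
  - Sum after Rule 1: 164
Step 2: Apply Rule 2 - Multiply all by 1.1
  - 164 × 1.1 = 180.4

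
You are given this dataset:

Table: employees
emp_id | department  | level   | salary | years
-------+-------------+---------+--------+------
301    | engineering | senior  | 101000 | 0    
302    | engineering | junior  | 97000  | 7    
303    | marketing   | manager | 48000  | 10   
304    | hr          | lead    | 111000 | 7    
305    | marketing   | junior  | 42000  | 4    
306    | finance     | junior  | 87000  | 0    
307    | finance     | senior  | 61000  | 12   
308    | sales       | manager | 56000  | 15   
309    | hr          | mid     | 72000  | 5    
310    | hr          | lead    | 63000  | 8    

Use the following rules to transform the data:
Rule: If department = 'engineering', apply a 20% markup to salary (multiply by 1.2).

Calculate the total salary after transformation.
777600.0

Step 1: Records with department = 'engineering' have total salary = 198000
Step 2: Apply multiplier: 198000 × 1.2 = 237600.0
Step 3: Other records total: 540000
Step 4: Final sum = 237600.0 + 540000 = 777600.0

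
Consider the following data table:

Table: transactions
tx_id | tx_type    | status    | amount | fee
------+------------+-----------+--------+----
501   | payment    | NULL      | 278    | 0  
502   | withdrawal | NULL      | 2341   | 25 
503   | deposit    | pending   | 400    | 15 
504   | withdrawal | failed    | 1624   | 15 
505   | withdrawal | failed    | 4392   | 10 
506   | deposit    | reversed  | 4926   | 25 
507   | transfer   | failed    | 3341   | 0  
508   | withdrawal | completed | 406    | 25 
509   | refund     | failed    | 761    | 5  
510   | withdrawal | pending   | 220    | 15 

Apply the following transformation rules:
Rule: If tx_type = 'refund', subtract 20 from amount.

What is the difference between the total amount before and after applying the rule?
20

Step 1: Original sum of amount = 18689
Step 2: 1 records have tx_type = 'refund'
Step 3: Each affected record changes by -20
Step 4: Total change = 1 × -20 = -20
Step 5: New sum = 18689 + -20 = 18669
Step 6: Difference = |18669 - 18689| = 20
        (Sum decreased by 20)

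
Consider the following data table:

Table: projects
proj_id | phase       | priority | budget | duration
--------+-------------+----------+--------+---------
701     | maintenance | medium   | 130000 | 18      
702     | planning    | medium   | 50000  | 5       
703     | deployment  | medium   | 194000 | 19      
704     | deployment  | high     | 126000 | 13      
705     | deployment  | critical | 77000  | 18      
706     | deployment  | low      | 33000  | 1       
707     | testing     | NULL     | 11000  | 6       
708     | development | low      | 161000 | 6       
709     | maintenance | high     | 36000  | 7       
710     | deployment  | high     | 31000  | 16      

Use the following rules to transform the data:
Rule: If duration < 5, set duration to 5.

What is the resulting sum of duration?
113

Step 1: 1 records have duration < 5
Step 2: These records originally summed to 1
Step 3: After setting to minimum: 1 × 5 = 5
Step 4: Unaffected records sum: 108
Step 5: Final sum = 5 + 108 = 113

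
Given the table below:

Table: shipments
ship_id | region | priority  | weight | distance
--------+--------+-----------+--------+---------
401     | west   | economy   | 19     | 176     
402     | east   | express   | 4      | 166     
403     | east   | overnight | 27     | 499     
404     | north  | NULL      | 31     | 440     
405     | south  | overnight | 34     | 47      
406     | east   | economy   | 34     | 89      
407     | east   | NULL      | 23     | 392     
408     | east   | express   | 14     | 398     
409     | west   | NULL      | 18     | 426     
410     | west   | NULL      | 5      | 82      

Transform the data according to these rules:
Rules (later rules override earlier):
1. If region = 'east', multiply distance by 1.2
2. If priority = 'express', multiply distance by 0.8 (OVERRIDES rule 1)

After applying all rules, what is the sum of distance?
2798.2

Step 1: Rule 2 takes priority for records with priority = 'express'
  - 2 records: 564 × 0.8 = 451.2
Step 2: Rule 1 applies to remaining records with region = 'east'
  - 3 records: 980 × 1.2 = 1176.0
Step 3: Other records unchanged: 1171
Step 4: Final sum = 451.2 + 1176.0 + 1171 = 2798.2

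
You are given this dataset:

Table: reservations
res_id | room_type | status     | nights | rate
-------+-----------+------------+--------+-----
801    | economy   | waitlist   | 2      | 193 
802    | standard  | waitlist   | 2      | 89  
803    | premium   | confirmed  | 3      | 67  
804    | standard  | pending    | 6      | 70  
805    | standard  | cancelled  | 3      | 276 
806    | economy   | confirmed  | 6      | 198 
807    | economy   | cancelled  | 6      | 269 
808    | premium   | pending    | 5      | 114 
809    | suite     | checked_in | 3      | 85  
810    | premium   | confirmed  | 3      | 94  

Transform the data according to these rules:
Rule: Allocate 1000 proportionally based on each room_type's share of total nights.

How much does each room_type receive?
economy: 358.97, premium: 282.05, standard: 282.05, suite: 76.92

Step 1: Calculate total nights = 39
Step 2: Calculate each room_type's proportion:
  economy: 14/39 = 35.90% → 358.97
  premium: 11/39 = 28.21% → 282.05
  standard: 11/39 = 28.21% → 282.05
  suite: 3/39 = 7.69% → 76.92
Step 3: Verify: sum of allocations ≈ 1000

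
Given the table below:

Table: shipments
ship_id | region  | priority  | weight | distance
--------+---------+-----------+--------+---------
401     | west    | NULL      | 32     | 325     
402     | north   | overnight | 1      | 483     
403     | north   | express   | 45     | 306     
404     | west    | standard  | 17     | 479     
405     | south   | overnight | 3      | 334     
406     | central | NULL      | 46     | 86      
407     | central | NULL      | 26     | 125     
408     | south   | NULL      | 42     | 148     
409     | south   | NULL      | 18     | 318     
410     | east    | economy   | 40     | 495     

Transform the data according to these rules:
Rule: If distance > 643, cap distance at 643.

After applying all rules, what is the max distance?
495

Step 1: Original maximum distance = 495
Step 2: Check cap of 643 against maximum
Step 3: No records exceed the cap (max 495 <= cap 643), so no capping applies
Step 4: Maximum after transformation = 495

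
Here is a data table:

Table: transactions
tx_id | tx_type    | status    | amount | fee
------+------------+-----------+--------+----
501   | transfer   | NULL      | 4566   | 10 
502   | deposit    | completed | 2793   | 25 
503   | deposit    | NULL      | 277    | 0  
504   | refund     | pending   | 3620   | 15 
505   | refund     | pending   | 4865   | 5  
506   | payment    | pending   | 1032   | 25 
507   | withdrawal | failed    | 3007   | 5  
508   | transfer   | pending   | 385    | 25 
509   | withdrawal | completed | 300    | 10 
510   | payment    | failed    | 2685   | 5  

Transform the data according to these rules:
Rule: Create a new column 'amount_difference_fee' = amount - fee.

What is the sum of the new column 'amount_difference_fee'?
23405

Step 1: For each record, compute amount - fee
Example calculations:
  4566 - 10 = 4556
  2793 - 25 = 2768
  277 - 0 = 277
  ...
Step 2: Sum all derived values
Step 3: Total = 23405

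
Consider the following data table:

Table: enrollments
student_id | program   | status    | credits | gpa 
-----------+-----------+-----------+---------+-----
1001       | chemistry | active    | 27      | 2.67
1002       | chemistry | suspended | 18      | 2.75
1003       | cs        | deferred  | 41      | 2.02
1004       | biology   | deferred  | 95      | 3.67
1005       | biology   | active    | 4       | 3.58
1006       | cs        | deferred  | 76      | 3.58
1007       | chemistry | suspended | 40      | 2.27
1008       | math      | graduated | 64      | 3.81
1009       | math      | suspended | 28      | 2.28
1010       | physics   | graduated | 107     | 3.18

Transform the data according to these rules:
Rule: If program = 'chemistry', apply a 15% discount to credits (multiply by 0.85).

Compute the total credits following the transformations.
487.25

Step 1: Records with program = 'chemistry' have total credits = 85
Step 2: Apply multiplier: 85 × 0.85 = 72.25
Step 3: Other records total: 415
Step 4: Final sum = 72.25 + 415 = 487.25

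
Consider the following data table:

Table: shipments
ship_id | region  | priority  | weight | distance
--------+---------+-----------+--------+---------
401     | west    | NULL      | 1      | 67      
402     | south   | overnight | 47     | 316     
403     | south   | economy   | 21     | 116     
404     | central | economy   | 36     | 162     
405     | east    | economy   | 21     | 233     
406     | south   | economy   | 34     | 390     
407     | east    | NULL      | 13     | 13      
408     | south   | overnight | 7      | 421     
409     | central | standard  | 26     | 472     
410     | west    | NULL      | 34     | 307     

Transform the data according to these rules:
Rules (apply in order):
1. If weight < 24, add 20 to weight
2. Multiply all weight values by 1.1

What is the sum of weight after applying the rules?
374.0

Step 1: Apply Rule 1 - Add 20 to records with weight < 24
  - 5 records affected: 63 + (5 × 20) = 163
  - Unaffected records: 177
  - Sum after Rule 1: 340
Step 2: Apply Rule 2 - Multiply all by 1.1
  - 340 × 1.1 = 374.0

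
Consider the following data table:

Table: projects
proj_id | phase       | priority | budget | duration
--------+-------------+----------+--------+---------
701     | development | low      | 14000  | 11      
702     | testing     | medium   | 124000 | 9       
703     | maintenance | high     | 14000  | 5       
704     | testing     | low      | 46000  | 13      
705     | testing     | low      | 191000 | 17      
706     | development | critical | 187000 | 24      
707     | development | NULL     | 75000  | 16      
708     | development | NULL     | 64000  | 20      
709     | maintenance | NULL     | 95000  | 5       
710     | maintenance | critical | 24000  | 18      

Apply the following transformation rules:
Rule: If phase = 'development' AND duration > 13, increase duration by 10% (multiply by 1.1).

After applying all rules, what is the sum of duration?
144.0

Step 1: Find records where phase = 'development' AND duration > 13
Step 2: 3 records match, summing to 60
Step 3: After multiplier: 60 × 1.1 = 66.0
Step 4: Unaffected records sum: 78
Step 5: Final sum = 66.0 + 78 = 144.0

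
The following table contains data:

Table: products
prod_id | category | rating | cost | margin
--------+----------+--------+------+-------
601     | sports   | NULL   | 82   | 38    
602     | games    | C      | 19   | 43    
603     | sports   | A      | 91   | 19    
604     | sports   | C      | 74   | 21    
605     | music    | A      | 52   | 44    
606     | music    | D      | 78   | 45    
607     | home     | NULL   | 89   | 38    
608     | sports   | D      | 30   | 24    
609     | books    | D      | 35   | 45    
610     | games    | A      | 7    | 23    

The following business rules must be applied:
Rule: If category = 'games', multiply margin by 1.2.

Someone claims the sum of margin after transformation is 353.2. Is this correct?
Yes, the result is correct.

Step 1: Calculate the correct sum after transformation
Step 2: Apply multiplier 1.2 to records where category = 'games'
Step 3: Correct result = 353.2
Step 4: Claimed result = 353.2
Step 5: 353.2 = 353.2 ✓
Conclusion: The claimed result is correct.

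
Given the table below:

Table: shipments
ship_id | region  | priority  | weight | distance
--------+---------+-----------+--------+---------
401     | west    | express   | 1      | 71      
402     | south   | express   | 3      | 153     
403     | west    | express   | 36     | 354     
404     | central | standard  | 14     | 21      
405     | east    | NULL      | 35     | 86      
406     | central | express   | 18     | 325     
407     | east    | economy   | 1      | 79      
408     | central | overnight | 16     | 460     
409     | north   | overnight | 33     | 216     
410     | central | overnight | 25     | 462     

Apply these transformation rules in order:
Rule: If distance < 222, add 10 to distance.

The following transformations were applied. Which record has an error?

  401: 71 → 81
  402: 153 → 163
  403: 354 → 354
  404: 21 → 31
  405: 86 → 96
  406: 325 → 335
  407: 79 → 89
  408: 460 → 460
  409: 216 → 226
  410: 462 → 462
Record 406 has an error. The correct transformed value should be 325, not 335.

Step 1: Check each record against the rule
Step 2: Record 406 has distance = 325
Step 3: Since 325 >= 222, the bonus should not have been applied
Step 4: Correct value = 325, but claimed value = 335
Conclusion: Record 406 has the error.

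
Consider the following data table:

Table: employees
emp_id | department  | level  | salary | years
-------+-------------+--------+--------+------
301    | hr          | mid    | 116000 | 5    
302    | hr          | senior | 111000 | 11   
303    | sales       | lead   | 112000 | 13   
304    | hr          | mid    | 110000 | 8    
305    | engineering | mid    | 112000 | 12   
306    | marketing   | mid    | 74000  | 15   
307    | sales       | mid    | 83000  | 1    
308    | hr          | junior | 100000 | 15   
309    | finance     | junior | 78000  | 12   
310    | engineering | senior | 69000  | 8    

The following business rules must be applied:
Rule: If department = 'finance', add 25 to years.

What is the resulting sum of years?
125

Step 1: Count records where department = 'finance': 1
Step 2: Total bonus added: 1 × 25 = 25
Step 3: Original sum of years: 100
Step 4: Final sum = 100 + 25 = 125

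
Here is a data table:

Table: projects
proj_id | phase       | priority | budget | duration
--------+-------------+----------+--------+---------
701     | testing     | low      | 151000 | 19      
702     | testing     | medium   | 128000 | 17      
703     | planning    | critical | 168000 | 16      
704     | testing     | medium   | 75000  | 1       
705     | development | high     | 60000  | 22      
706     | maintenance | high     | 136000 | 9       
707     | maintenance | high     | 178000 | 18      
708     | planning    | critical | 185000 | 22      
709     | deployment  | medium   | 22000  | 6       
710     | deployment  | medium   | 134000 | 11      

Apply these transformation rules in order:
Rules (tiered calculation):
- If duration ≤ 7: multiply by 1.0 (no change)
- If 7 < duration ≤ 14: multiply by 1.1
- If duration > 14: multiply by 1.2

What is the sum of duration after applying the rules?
165.8

Step 1: Tier 1 (duration ≤ 7): 2 records, sum = 7 × 1.0 = 7.0
Step 2: Tier 2 (7 < duration ≤ 14): 2 records, sum = 20 × 1.1 = 22.0
Step 3: Tier 3 (duration > 14): 6 records, sum = 114 × 1.2 = 136.8
Step 4: Final sum = 7.0 + 22.0 + 136.8 = 165.8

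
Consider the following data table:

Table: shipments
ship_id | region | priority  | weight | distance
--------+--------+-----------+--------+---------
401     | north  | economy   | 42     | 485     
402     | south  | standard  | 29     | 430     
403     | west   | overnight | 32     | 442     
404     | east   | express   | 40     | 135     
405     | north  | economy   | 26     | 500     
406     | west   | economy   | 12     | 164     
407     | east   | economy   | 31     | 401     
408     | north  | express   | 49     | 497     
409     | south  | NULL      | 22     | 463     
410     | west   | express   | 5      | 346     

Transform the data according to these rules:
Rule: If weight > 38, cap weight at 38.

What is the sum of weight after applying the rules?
271

Step 1: 3 records have weight > 38
Step 2: These records originally summed to 131
Step 3: After capping: 3 × 38 = 114
Step 4: Unaffected records sum: 157
Step 5: Final sum = 114 + 157 = 271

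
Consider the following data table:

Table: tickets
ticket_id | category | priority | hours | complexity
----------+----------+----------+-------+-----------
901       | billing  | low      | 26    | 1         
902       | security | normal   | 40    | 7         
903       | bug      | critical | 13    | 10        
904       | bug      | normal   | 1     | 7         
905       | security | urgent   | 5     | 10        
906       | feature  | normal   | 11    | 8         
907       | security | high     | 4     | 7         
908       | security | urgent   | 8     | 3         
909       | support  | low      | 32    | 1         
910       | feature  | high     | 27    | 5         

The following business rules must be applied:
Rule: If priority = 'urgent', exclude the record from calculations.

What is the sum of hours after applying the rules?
154

Step 1: Identify records where priority = 'urgent'
Step 2: The excluded records sum to 13
Step 3: Original total hours = 167
Step 4: Remaining total = 167 - 13 = 154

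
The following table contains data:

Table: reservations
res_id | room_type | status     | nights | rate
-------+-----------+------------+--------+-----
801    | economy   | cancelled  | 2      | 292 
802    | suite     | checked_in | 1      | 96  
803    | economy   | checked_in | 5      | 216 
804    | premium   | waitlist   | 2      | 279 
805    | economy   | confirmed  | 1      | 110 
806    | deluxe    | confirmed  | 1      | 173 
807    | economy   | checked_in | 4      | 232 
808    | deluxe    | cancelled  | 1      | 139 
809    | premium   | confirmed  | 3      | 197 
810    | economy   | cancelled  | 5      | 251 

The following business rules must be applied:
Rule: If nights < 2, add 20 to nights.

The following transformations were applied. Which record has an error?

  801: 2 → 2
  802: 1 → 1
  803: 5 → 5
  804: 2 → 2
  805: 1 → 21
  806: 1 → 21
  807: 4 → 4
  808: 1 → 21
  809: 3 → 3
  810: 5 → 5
Record 802 has an error. The correct transformed value should be 21, not 1.

Step 1: Check each record against the rule
Step 2: Record 802 has nights = 1
Step 3: Since 1 < 2, the bonus should have been applied
Step 4: Correct value = 21, but claimed value = 1
Conclusion: Record 802 has the error.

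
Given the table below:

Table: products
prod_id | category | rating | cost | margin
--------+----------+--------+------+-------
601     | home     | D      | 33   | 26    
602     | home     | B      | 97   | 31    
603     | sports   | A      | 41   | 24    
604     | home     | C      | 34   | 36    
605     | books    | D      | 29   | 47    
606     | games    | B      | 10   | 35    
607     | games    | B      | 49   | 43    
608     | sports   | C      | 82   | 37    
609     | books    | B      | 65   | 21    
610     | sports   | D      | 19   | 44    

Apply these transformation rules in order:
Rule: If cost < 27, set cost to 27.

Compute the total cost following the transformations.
484

Step 1: 2 records have cost < 27
Step 2: These records originally summed to 29
Step 3: After setting to minimum: 2 × 27 = 54
Step 4: Unaffected records sum: 430
Step 5: Final sum = 54 + 430 = 484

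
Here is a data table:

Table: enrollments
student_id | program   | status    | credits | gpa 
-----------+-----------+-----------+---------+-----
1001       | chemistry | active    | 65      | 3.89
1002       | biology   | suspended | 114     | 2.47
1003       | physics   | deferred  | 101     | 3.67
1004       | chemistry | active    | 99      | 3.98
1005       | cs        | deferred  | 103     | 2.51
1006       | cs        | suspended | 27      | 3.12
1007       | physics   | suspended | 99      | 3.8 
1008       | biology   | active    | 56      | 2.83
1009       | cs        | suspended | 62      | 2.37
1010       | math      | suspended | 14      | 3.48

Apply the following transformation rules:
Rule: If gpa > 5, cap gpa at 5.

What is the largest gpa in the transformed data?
3.98

Step 1: Original maximum gpa = 3.98
Step 2: Check cap of 5 against maximum
Step 3: No records exceed the cap (max 3.98 <= cap 5), so no capping applies
Step 4: Maximum after transformation = 3.98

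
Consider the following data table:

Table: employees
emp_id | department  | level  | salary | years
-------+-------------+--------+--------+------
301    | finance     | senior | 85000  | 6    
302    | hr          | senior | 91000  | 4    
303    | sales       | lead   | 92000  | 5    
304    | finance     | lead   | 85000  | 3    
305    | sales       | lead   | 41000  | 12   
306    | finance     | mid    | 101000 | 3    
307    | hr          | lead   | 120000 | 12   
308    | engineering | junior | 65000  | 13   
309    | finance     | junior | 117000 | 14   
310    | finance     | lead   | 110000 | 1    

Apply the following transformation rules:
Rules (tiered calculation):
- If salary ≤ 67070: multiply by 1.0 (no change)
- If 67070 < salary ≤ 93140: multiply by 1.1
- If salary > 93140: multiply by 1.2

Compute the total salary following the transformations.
1031900.0

Step 1: Tier 1 (salary ≤ 67070): 2 records, sum = 106000 × 1.0 = 106000.0
Step 2: Tier 2 (67070 < salary ≤ 93140): 4 records, sum = 353000 × 1.1 = 388300.0
Step 3: Tier 3 (salary > 93140): 4 records, sum = 448000 × 1.2 = 537600.0
Step 4: Final sum = 106000.0 + 388300.0 + 537600.0 = 1031900.0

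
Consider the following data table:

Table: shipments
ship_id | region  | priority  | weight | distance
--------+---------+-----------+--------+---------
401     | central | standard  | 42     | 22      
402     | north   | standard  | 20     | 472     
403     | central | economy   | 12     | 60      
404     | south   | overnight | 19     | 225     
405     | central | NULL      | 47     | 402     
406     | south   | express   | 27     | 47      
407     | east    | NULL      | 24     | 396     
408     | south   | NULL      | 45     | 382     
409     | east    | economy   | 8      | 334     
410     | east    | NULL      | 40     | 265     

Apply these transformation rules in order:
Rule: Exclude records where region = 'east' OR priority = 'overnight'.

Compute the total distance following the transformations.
1385

Step 1: Find records where region = 'east' OR priority = 'overnight'
Step 2: 4 records match, summing to 1220
Step 3: Original sum: 2605
Step 4: Remaining sum = 2605 - 1220 = 1385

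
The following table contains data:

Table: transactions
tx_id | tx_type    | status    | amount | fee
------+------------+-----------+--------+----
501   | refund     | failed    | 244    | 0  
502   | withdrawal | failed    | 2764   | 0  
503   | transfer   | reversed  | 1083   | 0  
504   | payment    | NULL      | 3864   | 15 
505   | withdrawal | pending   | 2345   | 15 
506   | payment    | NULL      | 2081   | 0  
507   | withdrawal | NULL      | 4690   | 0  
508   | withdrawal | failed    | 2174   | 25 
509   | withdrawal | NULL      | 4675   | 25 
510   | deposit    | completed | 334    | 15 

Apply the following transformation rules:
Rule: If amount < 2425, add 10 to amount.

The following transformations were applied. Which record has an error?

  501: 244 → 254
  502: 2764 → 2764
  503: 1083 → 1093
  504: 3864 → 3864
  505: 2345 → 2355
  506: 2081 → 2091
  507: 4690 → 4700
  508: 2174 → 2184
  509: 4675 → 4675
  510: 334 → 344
Record 507 has an error. The correct transformed value should be 4690, not 4700.

Step 1: Check each record against the rule
Step 2: Record 507 has amount = 4690
Step 3: Since 4690 >= 2425, the bonus should not have been applied
Step 4: Correct value = 4690, but claimed value = 4700
Conclusion: Record 507 has the error.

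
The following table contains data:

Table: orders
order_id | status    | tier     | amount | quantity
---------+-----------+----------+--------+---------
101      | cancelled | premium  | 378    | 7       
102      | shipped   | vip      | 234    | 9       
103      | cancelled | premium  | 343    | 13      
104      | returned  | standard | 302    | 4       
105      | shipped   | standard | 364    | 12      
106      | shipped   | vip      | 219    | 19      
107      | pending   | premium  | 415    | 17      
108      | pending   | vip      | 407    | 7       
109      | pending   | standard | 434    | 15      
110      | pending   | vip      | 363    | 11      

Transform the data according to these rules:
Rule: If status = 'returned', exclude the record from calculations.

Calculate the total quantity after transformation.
110

Step 1: Identify records where status = 'returned'
Step 2: The excluded records sum to 4
Step 3: Original total quantity = 114
Step 4: Remaining total = 114 - 4 = 110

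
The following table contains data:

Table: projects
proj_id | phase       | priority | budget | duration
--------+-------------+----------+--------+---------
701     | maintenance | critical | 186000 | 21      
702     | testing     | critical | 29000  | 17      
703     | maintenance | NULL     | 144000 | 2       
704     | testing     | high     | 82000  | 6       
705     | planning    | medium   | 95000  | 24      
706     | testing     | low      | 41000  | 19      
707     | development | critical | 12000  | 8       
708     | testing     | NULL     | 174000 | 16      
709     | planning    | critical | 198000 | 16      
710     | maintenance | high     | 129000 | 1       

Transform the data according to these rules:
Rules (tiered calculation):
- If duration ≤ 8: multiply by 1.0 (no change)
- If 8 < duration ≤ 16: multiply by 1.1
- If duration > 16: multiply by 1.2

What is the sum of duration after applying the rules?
149.4

Step 1: Tier 1 (duration ≤ 8): 4 records, sum = 17 × 1.0 = 17.0
Step 2: Tier 2 (8 < duration ≤ 16): 2 records, sum = 32 × 1.1 = 35.2
Step 3: Tier 3 (duration > 16): 4 records, sum = 81 × 1.2 = 97.2
Step 4: Final sum = 17.0 + 35.2 + 97.2 = 149.4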